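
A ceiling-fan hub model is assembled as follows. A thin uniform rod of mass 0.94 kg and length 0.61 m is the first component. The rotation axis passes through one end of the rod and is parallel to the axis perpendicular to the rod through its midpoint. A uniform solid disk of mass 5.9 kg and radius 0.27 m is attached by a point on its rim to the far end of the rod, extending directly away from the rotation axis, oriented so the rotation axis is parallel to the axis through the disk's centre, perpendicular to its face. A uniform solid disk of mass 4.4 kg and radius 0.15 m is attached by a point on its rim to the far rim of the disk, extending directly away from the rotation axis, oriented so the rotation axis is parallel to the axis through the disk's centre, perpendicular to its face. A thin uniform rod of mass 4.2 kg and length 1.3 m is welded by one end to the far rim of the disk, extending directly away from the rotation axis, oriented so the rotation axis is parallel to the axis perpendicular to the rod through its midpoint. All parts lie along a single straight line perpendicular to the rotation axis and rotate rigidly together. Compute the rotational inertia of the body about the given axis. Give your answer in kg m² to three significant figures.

31.5

Thin rod: I_cm = (1/12)ML² = (1/12)(0.94)(0.61)² = 0.029148 kg m²; centre at d = 0.305 m, so the parallel axis theorem gives I = 0.029148 + (0.94)(0.305)² = 0.11659 kg m².
Solid disk: I_cm = (1/2)MR² = (1/2)(5.9)(0.27)² = 0.21506 kg m²; centre at d = 0.305 + 0.305 + 0.27 = 0.88 m, so the parallel axis theorem gives I = 0.21506 + (5.9)(0.88)² = 4.784 kg m².
Solid disk: I_cm = (1/2)MR² = (1/2)(4.4)(0.15)² = 0.0495 kg m²; centre at d = 0.305 + 0.305 + 0.27 + 0.27 + 0.15 = 1.3 m, so the parallel axis theorem gives I = 0.0495 + (4.4)(1.3)² = 7.4855 kg m².
Thin rod: I_cm = (1/12)ML² = (1/12)(4.2)(1.3)² = 0.5915 kg m²; centre at d = 0.305 + 0.305 + 0.27 + 0.27 + 0.15 + 0.15 + 0.65 = 2.1 m, so the parallel axis theorem gives I = 0.5915 + (4.2)(2.1)² = 19.114 kg m².
Total I = 0.11659 + 4.784 + 7.4855 + 19.114 = 31.5 kg m².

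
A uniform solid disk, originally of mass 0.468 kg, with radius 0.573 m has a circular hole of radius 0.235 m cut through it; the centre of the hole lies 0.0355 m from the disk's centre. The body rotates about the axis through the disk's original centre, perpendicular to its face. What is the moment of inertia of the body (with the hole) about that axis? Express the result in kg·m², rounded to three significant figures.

0.0746

Unpierced body about its centre: I₀ = (1/2)MR² = (1/2)(0.468)(0.573)² = 0.076829 kg·m².
The removed disk has mass m = M·(r/R)² = (0.468)(0.235/0.573)² = 0.078718 kg (same uniform areal density).
Its moment of inertia about the rotation axis (parallel-axis theorem): I_hole = (1/2)mr² + md² = (1/2)(0.078718)(0.235)² + (0.078718)(0.0355)² = 0.0022728 kg·m².
Treating the hole as negative mass, I = I₀ − I_hole = 0.076829 − 0.0022728 = 0.074556 kg·m².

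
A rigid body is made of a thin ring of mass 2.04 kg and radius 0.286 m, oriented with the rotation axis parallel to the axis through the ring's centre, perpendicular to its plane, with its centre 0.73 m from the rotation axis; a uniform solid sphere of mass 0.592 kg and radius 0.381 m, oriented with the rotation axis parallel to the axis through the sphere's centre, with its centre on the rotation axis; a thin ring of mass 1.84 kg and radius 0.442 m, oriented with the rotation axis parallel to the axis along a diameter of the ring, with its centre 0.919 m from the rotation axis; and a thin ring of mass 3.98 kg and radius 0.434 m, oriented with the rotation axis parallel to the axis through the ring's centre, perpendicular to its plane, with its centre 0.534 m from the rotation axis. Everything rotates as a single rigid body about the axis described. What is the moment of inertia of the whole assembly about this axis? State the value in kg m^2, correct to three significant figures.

Thin ring: I_cm = MR² = (2.04)(0.286)² = 0.16686 kg m^2; centre at d = 0.73 m, so the parallel axis theorem gives I = 0.16686 + (2.04)(0.73)² = 1.254 kg m^2.
Solid sphere: I_cm = (2/5)MR² = (2/5)(0.592)(0.381)² = 0.034374 kg m^2; axis through the centre, so I = 0.034374 kg m^2.
Thin ring: I_cm = (1/2)MR² = (1/2)(1.84)(0.442)² = 0.17973 kg m^2; centre at d = 0.919 m, so the parallel axis theorem gives I = 0.17973 + (1.84)(0.919)² = 1.7337 kg m^2.
Thin ring: I_cm = MR² = (3.98)(0.434)² = 0.74966 kg m^2; centre at d = 0.534 m, so the parallel axis theorem gives I = 0.74966 + (3.98)(0.534)² = 1.8846 kg m^2.
Total I = 1.254 + 0.034374 + 1.7337 + 1.8846 = 4.9067 kg m^2.

4.91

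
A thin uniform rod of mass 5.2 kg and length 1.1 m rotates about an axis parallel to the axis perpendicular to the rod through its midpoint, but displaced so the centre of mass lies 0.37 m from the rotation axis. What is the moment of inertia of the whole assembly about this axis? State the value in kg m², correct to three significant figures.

1.24

I_cm = (1/12)ML² = (1/12)(5.2)(1.1)² = 0.52433 kg m²; centre at d = 0.37 m, so the parallel axis theorem gives I = 0.52433 + (5.2)(0.37)² = 1.2362 kg m².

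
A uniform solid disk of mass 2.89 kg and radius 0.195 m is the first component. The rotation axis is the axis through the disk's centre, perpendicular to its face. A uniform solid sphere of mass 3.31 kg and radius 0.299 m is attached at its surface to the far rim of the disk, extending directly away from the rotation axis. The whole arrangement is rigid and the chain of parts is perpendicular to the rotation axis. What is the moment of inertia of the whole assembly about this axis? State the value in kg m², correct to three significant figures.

Solid disk: I_cm = (1/2)MR² = (1/2)(2.89)(0.195)² = 0.054946 kg m²; axis through the centre, so I = 0.054946 kg m².
Solid sphere: I_cm = (2/5)MR² = (2/5)(3.31)(0.299)² = 0.11837 kg m²; centre at d = 0.195 + 0.299 = 0.494 m, so I = I_cm + Md² gives I = 0.11837 + (3.31)(0.494)² = 0.92613 kg m².
Total I = 0.054946 + 0.92613 = 0.98107 kg m².

0.981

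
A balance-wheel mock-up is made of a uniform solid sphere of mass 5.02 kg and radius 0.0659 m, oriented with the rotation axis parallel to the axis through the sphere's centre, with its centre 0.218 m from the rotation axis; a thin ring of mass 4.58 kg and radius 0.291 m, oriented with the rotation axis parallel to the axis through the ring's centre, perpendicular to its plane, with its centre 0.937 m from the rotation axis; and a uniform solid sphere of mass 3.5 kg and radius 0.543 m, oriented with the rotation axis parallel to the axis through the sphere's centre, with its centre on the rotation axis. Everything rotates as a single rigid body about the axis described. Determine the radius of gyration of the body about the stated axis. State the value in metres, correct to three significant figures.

Solid sphere: I_cm = (2/5)MR² = (2/5)(5.02)(0.0659)² = 0.0087204 kg·m²; centre at d = 0.218 m, so I = I_cm + Md² gives I = 0.0087204 + (5.02)(0.218)² = 0.24729 kg·m².
Thin ring: I_cm = MR² = (4.58)(0.291)² = 0.38784 kg·m²; centre at d = 0.937 m, so I = I_cm + Md² gives I = 0.38784 + (4.58)(0.937)² = 4.4089 kg·m².
Solid sphere: I_cm = (2/5)MR² = (2/5)(3.5)(0.543)² = 0.41279 kg·m²; axis through the centre, so I = 0.41279 kg·m².
Total I = 5.069 kg·m²; total mass M = 13.1 kg.
k = √(I/M) = √(5.069/13.1) = 0.62205 m.

0.622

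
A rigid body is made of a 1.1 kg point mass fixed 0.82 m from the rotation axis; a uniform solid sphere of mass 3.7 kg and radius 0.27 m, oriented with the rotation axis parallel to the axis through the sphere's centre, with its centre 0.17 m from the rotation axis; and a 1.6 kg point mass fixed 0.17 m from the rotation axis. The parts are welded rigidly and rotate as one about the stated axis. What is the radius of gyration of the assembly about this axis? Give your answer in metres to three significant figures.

Point mass: I_cm = 0; centre at d = 0.82 m, so I = I_cm + Md² gives I = 0 + (1.1)(0.82)² = 0.73964 kg·m².
Solid sphere: I_cm = (2/5)MR² = (2/5)(3.7)(0.27)² = 0.10789 kg·m²; centre at d = 0.17 m, so I = I_cm + Md² gives I = 0.10789 + (3.7)(0.17)² = 0.21482 kg·m².
Point mass: I_cm = 0; centre at d = 0.17 m, so I = I_cm + Md² gives I = 0 + (1.6)(0.17)² = 0.04624 kg·m².
Total I = 1.0007 kg·m²; total mass M = 6.4 kg.
k = √(I/M) = √(1.0007/6.4) = 0.39542 m.

0.395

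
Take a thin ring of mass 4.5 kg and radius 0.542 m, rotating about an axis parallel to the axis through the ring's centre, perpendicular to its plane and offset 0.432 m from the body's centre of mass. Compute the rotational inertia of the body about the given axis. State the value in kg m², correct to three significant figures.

2.16

I_cm = MR² = (4.5)(0.542)² = 1.3219 kg m²; centre at d = 0.432 m, so the parallel axis theorem gives I = 1.3219 + (4.5)(0.432)² = 2.1617 kg m².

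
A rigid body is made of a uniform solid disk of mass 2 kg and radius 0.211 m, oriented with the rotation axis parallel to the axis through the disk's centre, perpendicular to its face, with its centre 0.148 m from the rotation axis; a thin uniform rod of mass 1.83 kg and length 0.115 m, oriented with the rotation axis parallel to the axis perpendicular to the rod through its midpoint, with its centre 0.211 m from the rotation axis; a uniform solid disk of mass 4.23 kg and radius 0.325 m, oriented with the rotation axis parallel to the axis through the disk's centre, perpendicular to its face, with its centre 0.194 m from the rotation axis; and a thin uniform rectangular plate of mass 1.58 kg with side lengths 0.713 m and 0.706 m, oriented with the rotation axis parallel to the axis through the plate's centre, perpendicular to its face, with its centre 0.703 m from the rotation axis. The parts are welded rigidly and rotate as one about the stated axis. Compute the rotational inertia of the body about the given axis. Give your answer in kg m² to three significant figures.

Solid disk: I_cm = (1/2)MR² = (1/2)(2)(0.211)² = 0.044521 kg m²; centre at d = 0.148 m, so the parallel axis theorem gives I = 0.044521 + (2)(0.148)² = 0.088329 kg m².
Thin rod: I_cm = (1/12)ML² = (1/12)(1.83)(0.115)² = 0.0020168 kg m²; centre at d = 0.211 m, so the parallel axis theorem gives I = 0.0020168 + (1.83)(0.211)² = 0.08349 kg m².
Solid disk: I_cm = (1/2)MR² = (1/2)(4.23)(0.325)² = 0.2234 kg m²; centre at d = 0.194 m, so the parallel axis theorem gives I = 0.2234 + (4.23)(0.194)² = 0.3826 kg m².
Rectangular plate: I_cm = (1/12)M(a²+b²) = (1/12)(1.58)[(0.713)² + (0.706)²] = 0.13256 kg m²; centre at d = 0.703 m, so the parallel axis theorem gives I = 0.13256 + (1.58)(0.703)² = 0.91341 kg m².
Total I = 0.088329 + 0.08349 + 0.3826 + 0.91341 = 1.4678 kg m².

1.47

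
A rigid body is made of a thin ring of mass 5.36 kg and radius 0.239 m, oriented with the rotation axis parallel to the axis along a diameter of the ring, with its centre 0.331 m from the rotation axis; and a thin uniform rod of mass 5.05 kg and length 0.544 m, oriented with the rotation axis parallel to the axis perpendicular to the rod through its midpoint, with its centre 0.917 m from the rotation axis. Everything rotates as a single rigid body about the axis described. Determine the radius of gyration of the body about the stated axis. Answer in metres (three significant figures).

0.701

Thin ring: I_cm = (1/2)MR² = (1/2)(5.36)(0.239)² = 0.15308 kg m^2; centre at d = 0.331 m, so the parallel axis theorem gives I = 0.15308 + (5.36)(0.331)² = 0.74033 kg m^2.
Thin rod: I_cm = (1/12)ML² = (1/12)(5.05)(0.544)² = 0.12454 kg m^2; centre at d = 0.917 m, so the parallel axis theorem gives I = 0.12454 + (5.05)(0.917)² = 4.371 kg m^2.
Total I = 5.1114 kg m^2; total mass M = 10.41 kg.
k = √(I/M) = √(5.1114/10.41) = 0.70072 m.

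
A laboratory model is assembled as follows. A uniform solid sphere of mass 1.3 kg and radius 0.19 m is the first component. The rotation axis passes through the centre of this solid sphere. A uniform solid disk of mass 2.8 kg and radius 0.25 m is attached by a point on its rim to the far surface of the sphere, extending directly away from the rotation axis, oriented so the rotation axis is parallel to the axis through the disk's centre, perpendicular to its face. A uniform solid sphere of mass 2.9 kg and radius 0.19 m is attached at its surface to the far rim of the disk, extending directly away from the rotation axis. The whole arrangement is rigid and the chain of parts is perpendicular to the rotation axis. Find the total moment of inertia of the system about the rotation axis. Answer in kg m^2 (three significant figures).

Solid sphere: I_cm = (2/5)MR² = (2/5)(1.3)(0.19)² = 0.018772 kg m^2; axis through the centre, so I = 0.018772 kg m^2.
Solid disk: I_cm = (1/2)MR² = (1/2)(2.8)(0.25)² = 0.0875 kg m^2; centre at d = 0.19 + 0.25 = 0.44 m, so I = I_cm + Md² gives I = 0.0875 + (2.8)(0.44)² = 0.62958 kg m^2.
Solid sphere: I_cm = (2/5)MR² = (2/5)(2.9)(0.19)² = 0.041876 kg m^2; centre at d = 0.19 + 0.25 + 0.25 + 0.19 = 0.88 m, so I = I_cm + Md² gives I = 0.041876 + (2.9)(0.88)² = 2.2876 kg m^2.
Total I = 0.018772 + 0.62958 + 2.2876 = 2.936 kg m^2.

2.94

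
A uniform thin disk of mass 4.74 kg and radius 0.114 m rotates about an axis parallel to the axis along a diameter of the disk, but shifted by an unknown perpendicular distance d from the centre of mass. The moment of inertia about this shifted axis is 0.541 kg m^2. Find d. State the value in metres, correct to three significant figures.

0.333

About the centre-of-mass axis, I_cm = (1/4)MR² = (1/4)(4.74)(0.114)² = 0.0154 kg m^2.
Parallel axis theorem: I = I_cm + Md², so Md² = 0.541 − 0.0154 = 0.5256 kg m^2.
d = √(0.5256 / 4.74) = 0.333 m.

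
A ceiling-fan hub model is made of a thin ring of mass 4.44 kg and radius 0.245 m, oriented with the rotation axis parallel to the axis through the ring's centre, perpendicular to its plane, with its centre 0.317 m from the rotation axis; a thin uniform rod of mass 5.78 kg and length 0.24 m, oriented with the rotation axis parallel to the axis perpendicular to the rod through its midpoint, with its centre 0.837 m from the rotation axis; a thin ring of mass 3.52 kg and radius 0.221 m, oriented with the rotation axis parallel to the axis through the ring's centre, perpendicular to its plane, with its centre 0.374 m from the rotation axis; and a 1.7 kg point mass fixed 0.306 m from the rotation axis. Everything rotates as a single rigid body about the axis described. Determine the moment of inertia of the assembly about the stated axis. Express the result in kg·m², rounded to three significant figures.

5.61

Thin ring: I_cm = MR² = (4.44)(0.245)² = 0.26651 kg·m²; centre at d = 0.317 m, so the parallel axis theorem gives I = 0.26651 + (4.44)(0.317)² = 0.71268 kg·m².
Thin rod: I_cm = (1/12)ML² = (1/12)(5.78)(0.24)² = 0.027744 kg·m²; centre at d = 0.837 m, so the parallel axis theorem gives I = 0.027744 + (5.78)(0.837)² = 4.077 kg·m².
Thin ring: I_cm = MR² = (3.52)(0.221)² = 0.17192 kg·m²; centre at d = 0.374 m, so the parallel axis theorem gives I = 0.17192 + (3.52)(0.374)² = 0.66428 kg·m².
Point mass: I_cm = 0; centre at d = 0.306 m, so the parallel axis theorem gives I = 0 + (1.7)(0.306)² = 0.15918 kg·m².
Total I = 0.71268 + 4.077 + 0.66428 + 0.15918 = 5.6132 kg·m².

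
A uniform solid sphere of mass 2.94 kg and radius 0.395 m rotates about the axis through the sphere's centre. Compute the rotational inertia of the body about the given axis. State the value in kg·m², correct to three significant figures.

I_cm = (2/5)MR² = (2/5)(2.94)(0.395)² = 0.18349 kg·m²; axis through the centre, so I = 0.18349 kg·m².

0.183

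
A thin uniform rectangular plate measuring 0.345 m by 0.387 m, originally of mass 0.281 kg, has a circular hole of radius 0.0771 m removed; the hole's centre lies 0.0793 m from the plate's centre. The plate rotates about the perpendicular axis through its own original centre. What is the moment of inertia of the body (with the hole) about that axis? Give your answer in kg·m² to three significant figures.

Unpierced body about its centre: I₀ = (1/12)M(a²+b²) = (1/12)(0.281)[(0.345)² + (0.387)²] = 0.0062943 kg·m².
The removed disk has mass m = M·πr²/(ab) = (0.281)·π(0.0771)²/(0.345·0.387) = 0.039304 kg (same uniform areal density).
Its moment of inertia about the rotation axis (parallel-axis theorem): I_hole = (1/2)mr² + md² = (1/2)(0.039304)(0.0771)² + (0.039304)(0.0793)² = 0.00036398 kg·m².
Treating the hole as negative mass, I = I₀ − I_hole = 0.0062943 − 0.00036398 = 0.0059303 kg·m².

0.00593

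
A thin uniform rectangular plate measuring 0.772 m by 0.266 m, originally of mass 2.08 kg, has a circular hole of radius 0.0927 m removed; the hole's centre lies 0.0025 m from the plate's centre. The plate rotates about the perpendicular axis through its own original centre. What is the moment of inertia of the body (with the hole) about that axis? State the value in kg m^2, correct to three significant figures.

Unpierced body about its centre: I₀ = (1/12)M(a²+b²) = (1/12)(2.08)[(0.772)² + (0.266)²] = 0.11557 kg m^2.
The removed disk has mass m = M·πr²/(ab) = (2.08)·π(0.0927)²/(0.772·0.266) = 0.27345 kg (same uniform areal density).
Its moment of inertia about the rotation axis (parallel-axis theorem): I_hole = (1/2)mr² + md² = (1/2)(0.27345)(0.0927)² + (0.27345)(0.0025)² = 0.0011766 kg m^2.
Treating the hole as negative mass, I = I₀ − I_hole = 0.11557 − 0.0011766 = 0.11439 kg m^2.

0.114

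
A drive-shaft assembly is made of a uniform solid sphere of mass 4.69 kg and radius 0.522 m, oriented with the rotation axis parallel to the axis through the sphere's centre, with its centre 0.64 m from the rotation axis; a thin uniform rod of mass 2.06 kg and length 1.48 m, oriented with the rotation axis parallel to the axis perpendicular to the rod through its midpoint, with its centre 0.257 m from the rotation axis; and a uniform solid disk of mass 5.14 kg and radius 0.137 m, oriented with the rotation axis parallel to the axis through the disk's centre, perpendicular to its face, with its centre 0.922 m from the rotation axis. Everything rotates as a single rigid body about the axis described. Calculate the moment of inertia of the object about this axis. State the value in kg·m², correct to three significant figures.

Solid sphere: I_cm = (2/5)MR² = (2/5)(4.69)(0.522)² = 0.51118 kg·m²; centre at d = 0.64 m, so I = I_cm + Md² gives I = 0.51118 + (4.69)(0.64)² = 2.4322 kg·m².
Thin rod: I_cm = (1/12)ML² = (1/12)(2.06)(1.48)² = 0.37602 kg·m²; centre at d = 0.257 m, so I = I_cm + Md² gives I = 0.37602 + (2.06)(0.257)² = 0.51208 kg·m².
Solid disk: I_cm = (1/2)MR² = (1/2)(5.14)(0.137)² = 0.048236 kg·m²; centre at d = 0.922 m, so I = I_cm + Md² gives I = 0.048236 + (5.14)(0.922)² = 4.4177 kg·m².
Total I = 2.4322 + 0.51208 + 4.4177 = 7.362 kg·m².

7.36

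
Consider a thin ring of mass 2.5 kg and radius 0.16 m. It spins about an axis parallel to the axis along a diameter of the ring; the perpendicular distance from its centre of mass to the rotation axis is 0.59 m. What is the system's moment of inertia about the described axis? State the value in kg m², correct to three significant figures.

I_cm = (1/2)MR² = (1/2)(2.5)(0.16)² = 0.032 kg m²; centre at d = 0.59 m, so the parallel axis theorem gives I = 0.032 + (2.5)(0.59)² = 0.90225 kg m².

0.902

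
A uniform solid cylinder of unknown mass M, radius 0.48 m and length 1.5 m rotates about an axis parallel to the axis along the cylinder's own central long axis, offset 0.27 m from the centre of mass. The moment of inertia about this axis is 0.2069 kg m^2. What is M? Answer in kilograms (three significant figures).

1.10

I = I_cm + Md² = (1/2)MR² + Md² = M·[0.5·(0.48)² + (0.27)²] = M·0.1881.
So M = 0.2069 / 0.1881 = 1.0999 kg.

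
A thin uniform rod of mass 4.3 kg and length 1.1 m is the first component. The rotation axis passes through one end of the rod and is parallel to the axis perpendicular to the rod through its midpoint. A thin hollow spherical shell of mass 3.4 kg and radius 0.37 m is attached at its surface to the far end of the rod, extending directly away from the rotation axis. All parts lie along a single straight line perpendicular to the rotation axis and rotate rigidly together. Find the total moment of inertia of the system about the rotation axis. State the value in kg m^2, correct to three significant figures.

Thin rod: I_cm = (1/12)ML² = (1/12)(4.3)(1.1)² = 0.43358 kg m^2; centre at d = 0.55 m, so the parallel axis theorem gives I = 0.43358 + (4.3)(0.55)² = 1.7343 kg m^2.
Spherical shell: I_cm = (2/3)MR² = (2/3)(3.4)(0.37)² = 0.31031 kg m^2; centre at d = 0.55 + 0.55 + 0.37 = 1.47 m, so the parallel axis theorem gives I = 0.31031 + (3.4)(1.47)² = 7.6574 kg m^2.
Total I = 1.7343 + 7.6574 = 9.3917 kg m^2.

9.39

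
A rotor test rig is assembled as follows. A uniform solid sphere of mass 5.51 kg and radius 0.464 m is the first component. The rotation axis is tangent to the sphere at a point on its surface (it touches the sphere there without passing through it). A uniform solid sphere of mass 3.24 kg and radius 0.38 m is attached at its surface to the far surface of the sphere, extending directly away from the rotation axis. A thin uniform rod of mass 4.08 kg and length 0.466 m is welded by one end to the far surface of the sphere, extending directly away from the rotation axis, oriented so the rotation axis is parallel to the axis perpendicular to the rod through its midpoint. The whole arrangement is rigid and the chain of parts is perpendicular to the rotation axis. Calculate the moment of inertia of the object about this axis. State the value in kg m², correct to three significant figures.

22.5

Solid sphere: I_cm = (2/5)MR² = (2/5)(5.51)(0.464)² = 0.47451 kg m²; centre at d = 0.464 m, so the parallel axis theorem gives I = 0.47451 + (5.51)(0.464)² = 1.6608 kg m².
Solid sphere: I_cm = (2/5)MR² = (2/5)(3.24)(0.38)² = 0.18714 kg m²; centre at d = 0.464 + 0.464 + 0.38 = 1.308 m, so the parallel axis theorem gives I = 0.18714 + (3.24)(1.308)² = 5.7303 kg m².
Thin rod: I_cm = (1/12)ML² = (1/12)(4.08)(0.466)² = 0.073833 kg m²; centre at d = 0.464 + 0.464 + 0.38 + 0.38 + 0.233 = 1.921 m, so the parallel axis theorem gives I = 0.073833 + (4.08)(1.921)² = 15.13 kg m².
Total I = 1.6608 + 5.7303 + 15.13 = 22.521 kg m².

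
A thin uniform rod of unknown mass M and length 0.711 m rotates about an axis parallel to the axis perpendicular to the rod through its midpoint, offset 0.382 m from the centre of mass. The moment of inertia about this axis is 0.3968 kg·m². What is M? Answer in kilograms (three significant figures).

2.11

I = I_cm + Md² = (1/12)ML² + Md² = M·[0.0833333·(0.711)² + (0.382)²] = M·0.18805.
So M = 0.3968 / 0.18805 = 2.1101 kg.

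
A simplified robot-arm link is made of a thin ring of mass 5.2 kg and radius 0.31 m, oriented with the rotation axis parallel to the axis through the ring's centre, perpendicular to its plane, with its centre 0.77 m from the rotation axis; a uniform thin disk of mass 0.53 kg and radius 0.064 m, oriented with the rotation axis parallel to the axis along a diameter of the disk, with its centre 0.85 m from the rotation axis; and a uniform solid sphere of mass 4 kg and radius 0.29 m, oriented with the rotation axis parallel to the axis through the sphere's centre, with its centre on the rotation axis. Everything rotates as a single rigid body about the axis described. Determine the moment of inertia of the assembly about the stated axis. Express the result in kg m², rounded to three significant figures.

4.10

Thin ring: I_cm = MR² = (5.2)(0.31)² = 0.49972 kg m²; centre at d = 0.77 m, so the parallel axis theorem gives I = 0.49972 + (5.2)(0.77)² = 3.5828 kg m².
Thin disk: I_cm = (1/4)MR² = (1/4)(0.53)(0.064)² = 0.00054272 kg m²; centre at d = 0.85 m, so the parallel axis theorem gives I = 0.00054272 + (0.53)(0.85)² = 0.38347 kg m².
Solid sphere: I_cm = (2/5)MR² = (2/5)(4)(0.29)² = 0.13456 kg m²; axis through the centre, so I = 0.13456 kg m².
Total I = 3.5828 + 0.38347 + 0.13456 = 4.1008 kg m².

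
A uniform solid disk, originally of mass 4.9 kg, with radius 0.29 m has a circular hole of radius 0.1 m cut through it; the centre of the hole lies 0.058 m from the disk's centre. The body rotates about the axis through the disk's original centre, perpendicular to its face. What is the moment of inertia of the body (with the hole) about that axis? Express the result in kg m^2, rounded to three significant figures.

0.201

Unpierced body about its centre: I₀ = (1/2)MR² = (1/2)(4.9)(0.29)² = 0.20605 kg m^2.
The removed disk has mass m = M·(r/R)² = (4.9)(0.1/0.29)² = 0.58264 kg (same uniform areal density).
Its moment of inertia about the rotation axis (parallel-axis theorem): I_hole = (1/2)mr² + md² = (1/2)(0.58264)(0.1)² + (0.58264)(0.058)² = 0.0048732 kg m^2.
Treating the hole as negative mass, I = I₀ − I_hole = 0.20605 − 0.0048732 = 0.20117 kg m^2.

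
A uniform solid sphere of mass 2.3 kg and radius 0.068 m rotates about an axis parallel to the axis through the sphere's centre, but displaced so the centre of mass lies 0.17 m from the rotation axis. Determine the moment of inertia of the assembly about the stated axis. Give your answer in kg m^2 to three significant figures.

0.0707

I_cm = (2/5)MR² = (2/5)(2.3)(0.068)² = 0.0042541 kg m^2; centre at d = 0.17 m, so the parallel axis theorem gives I = 0.0042541 + (2.3)(0.17)² = 0.070724 kg m^2.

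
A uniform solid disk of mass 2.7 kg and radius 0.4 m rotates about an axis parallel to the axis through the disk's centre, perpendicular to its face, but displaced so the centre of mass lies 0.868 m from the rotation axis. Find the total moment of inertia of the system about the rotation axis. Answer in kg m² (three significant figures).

I_cm = (1/2)MR² = (1/2)(2.7)(0.4)² = 0.216 kg m²; centre at d = 0.868 m, so the parallel axis theorem gives I = 0.216 + (2.7)(0.868)² = 2.2502 kg m².

2.25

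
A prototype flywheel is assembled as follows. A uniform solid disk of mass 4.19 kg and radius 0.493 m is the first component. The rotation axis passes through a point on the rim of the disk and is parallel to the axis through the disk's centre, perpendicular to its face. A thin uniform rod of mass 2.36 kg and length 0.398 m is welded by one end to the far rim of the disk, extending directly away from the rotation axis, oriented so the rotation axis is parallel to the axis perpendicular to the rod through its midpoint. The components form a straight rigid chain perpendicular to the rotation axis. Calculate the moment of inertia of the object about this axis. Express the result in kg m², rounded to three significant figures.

4.87

Solid disk: I_cm = (1/2)MR² = (1/2)(4.19)(0.493)² = 0.50919 kg m²; centre at d = 0.493 m, so I = I_cm + Md² gives I = 0.50919 + (4.19)(0.493)² = 1.5276 kg m².
Thin rod: I_cm = (1/12)ML² = (1/12)(2.36)(0.398)² = 0.031153 kg m²; centre at d = 0.493 + 0.493 + 0.199 = 1.185 m, so I = I_cm + Md² gives I = 0.031153 + (2.36)(1.185)² = 3.3451 kg m².
Total I = 1.5276 + 3.3451 = 4.8727 kg m².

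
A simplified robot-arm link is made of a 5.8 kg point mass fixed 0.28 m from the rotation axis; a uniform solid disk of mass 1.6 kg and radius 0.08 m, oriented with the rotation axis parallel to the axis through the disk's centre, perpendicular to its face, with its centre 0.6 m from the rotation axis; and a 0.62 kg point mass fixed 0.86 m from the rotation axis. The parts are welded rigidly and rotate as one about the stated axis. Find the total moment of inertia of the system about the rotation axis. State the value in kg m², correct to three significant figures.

1.49

Point mass: I_cm = 0; centre at d = 0.28 m, so the parallel axis theorem gives I = 0 + (5.8)(0.28)² = 0.45472 kg m².
Solid disk: I_cm = (1/2)MR² = (1/2)(1.6)(0.08)² = 0.00512 kg m²; centre at d = 0.6 m, so the parallel axis theorem gives I = 0.00512 + (1.6)(0.6)² = 0.58112 kg m².
Point mass: I_cm = 0; centre at d = 0.86 m, so the parallel axis theorem gives I = 0 + (0.62)(0.86)² = 0.45855 kg m².
Total I = 0.45472 + 0.58112 + 0.45855 = 1.4944 kg m².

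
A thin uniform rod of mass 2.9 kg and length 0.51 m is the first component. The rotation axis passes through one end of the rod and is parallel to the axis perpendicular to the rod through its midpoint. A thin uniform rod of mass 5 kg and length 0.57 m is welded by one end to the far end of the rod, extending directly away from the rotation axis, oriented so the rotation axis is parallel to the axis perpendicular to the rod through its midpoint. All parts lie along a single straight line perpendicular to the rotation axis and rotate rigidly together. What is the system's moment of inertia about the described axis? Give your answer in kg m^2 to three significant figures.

Thin rod: I_cm = (1/12)ML² = (1/12)(2.9)(0.51)² = 0.062857 kg m^2; centre at d = 0.255 m, so I = I_cm + Md² gives I = 0.062857 + (2.9)(0.255)² = 0.25143 kg m^2.
Thin rod: I_cm = (1/12)ML² = (1/12)(5)(0.57)² = 0.13537 kg m^2; centre at d = 0.255 + 0.255 + 0.285 = 0.795 m, so I = I_cm + Md² gives I = 0.13537 + (5)(0.795)² = 3.2955 kg m^2.
Total I = 0.25143 + 3.2955 = 3.5469 kg m^2.

3.55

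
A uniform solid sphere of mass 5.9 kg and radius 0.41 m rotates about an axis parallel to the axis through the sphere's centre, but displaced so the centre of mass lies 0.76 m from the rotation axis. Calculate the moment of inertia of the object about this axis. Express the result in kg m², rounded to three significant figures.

I_cm = (2/5)MR² = (2/5)(5.9)(0.41)² = 0.39672 kg m²; centre at d = 0.76 m, so the parallel axis theorem gives I = 0.39672 + (5.9)(0.76)² = 3.8046 kg m².

3.80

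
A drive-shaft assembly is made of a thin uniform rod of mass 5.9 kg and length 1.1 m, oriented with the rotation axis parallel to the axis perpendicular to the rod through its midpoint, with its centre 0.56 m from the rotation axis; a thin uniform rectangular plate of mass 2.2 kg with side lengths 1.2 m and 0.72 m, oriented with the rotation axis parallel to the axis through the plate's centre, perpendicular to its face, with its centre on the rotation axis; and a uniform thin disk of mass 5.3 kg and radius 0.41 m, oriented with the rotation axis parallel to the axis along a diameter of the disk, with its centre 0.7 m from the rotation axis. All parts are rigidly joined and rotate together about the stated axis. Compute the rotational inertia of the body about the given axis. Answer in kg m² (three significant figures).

5.62

Thin rod: I_cm = (1/12)ML² = (1/12)(5.9)(1.1)² = 0.59492 kg m²; centre at d = 0.56 m, so the parallel axis theorem gives I = 0.59492 + (5.9)(0.56)² = 2.4452 kg m².
Rectangular plate: I_cm = (1/12)M(a²+b²) = (1/12)(2.2)[(1.2)² + (0.72)²] = 0.35904 kg m²; axis through the centre, so I = 0.35904 kg m².
Thin disk: I_cm = (1/4)MR² = (1/4)(5.3)(0.41)² = 0.22273 kg m²; centre at d = 0.7 m, so the parallel axis theorem gives I = 0.22273 + (5.3)(0.7)² = 2.8197 kg m².
Total I = 2.4452 + 0.35904 + 2.8197 = 5.6239 kg m².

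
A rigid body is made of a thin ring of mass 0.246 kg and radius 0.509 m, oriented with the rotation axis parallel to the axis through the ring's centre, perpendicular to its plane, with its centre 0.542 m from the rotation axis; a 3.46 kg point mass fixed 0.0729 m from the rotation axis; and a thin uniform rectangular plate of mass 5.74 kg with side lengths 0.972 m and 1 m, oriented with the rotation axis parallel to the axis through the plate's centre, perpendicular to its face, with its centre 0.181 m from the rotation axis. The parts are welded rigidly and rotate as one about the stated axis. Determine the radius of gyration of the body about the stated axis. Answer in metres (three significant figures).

0.367

Thin ring: I_cm = MR² = (0.246)(0.509)² = 0.063734 kg·m²; centre at d = 0.542 m, so I = I_cm + Md² gives I = 0.063734 + (0.246)(0.542)² = 0.136 kg·m².
Point mass: I_cm = 0; centre at d = 0.0729 m, so I = I_cm + Md² gives I = 0 + (3.46)(0.0729)² = 0.018388 kg·m².
Rectangular plate: I_cm = (1/12)M(a²+b²) = (1/12)(5.74)[(0.972)² + (1)²] = 0.93026 kg·m²; centre at d = 0.181 m, so I = I_cm + Md² gives I = 0.93026 + (5.74)(0.181)² = 1.1183 kg·m².
Total I = 1.2727 kg·m²; total mass M = 9.446 kg.
k = √(I/M) = √(1.2727/9.446) = 0.36706 m.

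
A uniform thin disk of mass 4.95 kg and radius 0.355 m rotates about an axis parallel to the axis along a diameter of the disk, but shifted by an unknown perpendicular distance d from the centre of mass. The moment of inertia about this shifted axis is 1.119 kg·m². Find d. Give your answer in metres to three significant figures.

About the centre-of-mass axis, I_cm = (1/4)MR² = (1/4)(4.95)(0.355)² = 0.15596 kg·m².
Parallel axis theorem: I = I_cm + Md², so Md² = 1.119 − 0.15596 = 0.96304 kg·m².
d = √(0.96304 / 4.95) = 0.44108 m.

0.441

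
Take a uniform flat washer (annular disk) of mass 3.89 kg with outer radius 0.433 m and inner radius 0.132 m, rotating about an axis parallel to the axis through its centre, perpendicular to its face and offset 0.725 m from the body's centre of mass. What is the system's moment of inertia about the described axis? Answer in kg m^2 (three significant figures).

I_cm = (1/2)M(R²+r²) = (1/2)(3.89)[(0.433)² + (0.132)²] = 0.39856 kg m^2; centre at d = 0.725 m, so the parallel axis theorem gives I = 0.39856 + (3.89)(0.725)² = 2.4432 kg m^2.

2.44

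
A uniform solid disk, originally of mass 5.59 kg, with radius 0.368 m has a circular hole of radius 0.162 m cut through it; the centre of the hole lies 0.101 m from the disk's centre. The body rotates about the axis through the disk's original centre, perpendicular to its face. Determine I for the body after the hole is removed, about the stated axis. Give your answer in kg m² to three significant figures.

0.353

Unpierced body about its centre: I₀ = (1/2)MR² = (1/2)(5.59)(0.368)² = 0.37851 kg m².
The removed disk has mass m = M·(r/R)² = (5.59)(0.162/0.368)² = 1.0833 kg (same uniform areal density).
Its moment of inertia about the rotation axis (parallel-axis theorem): I_hole = (1/2)mr² + md² = (1/2)(1.0833)(0.162)² + (1.0833)(0.101)² = 0.025266 kg m².
Treating the hole as negative mass, I = I₀ − I_hole = 0.37851 − 0.025266 = 0.35324 kg m².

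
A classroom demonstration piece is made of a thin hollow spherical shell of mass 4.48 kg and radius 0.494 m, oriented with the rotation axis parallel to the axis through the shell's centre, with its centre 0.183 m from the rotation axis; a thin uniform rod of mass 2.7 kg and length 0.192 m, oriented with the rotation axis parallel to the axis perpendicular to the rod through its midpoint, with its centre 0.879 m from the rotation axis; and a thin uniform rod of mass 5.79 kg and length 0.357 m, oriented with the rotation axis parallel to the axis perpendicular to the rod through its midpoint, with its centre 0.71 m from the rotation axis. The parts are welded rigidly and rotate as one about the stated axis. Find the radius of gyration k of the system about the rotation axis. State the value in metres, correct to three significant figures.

Spherical shell: I_cm = (2/3)MR² = (2/3)(4.48)(0.494)² = 0.72885 kg·m²; centre at d = 0.183 m, so I = I_cm + Md² gives I = 0.72885 + (4.48)(0.183)² = 0.87888 kg·m².
Thin rod: I_cm = (1/12)ML² = (1/12)(2.7)(0.192)² = 0.0082944 kg·m²; centre at d = 0.879 m, so I = I_cm + Md² gives I = 0.0082944 + (2.7)(0.879)² = 2.0944 kg·m².
Thin rod: I_cm = (1/12)ML² = (1/12)(5.79)(0.357)² = 0.061494 kg·m²; centre at d = 0.71 m, so I = I_cm + Md² gives I = 0.061494 + (5.79)(0.71)² = 2.9802 kg·m².
Total I = 5.9535 kg·m²; total mass M = 12.97 kg.
k = √(I/M) = √(5.9535/12.97) = 0.67751 m.

0.678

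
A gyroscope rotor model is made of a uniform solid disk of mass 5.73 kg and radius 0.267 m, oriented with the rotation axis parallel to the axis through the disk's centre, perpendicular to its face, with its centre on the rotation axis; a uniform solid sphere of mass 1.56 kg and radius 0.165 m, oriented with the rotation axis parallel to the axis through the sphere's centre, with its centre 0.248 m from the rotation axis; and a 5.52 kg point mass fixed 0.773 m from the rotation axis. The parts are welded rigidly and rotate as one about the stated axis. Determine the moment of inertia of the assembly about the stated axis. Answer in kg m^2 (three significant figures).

3.62

Solid disk: I_cm = (1/2)MR² = (1/2)(5.73)(0.267)² = 0.20424 kg m^2; axis through the centre, so I = 0.20424 kg m^2.
Solid sphere: I_cm = (2/5)MR² = (2/5)(1.56)(0.165)² = 0.016988 kg m^2; centre at d = 0.248 m, so I = I_cm + Md² gives I = 0.016988 + (1.56)(0.248)² = 0.11293 kg m^2.
Point mass: I_cm = 0; centre at d = 0.773 m, so I = I_cm + Md² gives I = 0 + (5.52)(0.773)² = 3.2984 kg m^2.
Total I = 0.20424 + 0.11293 + 3.2984 = 3.6155 kg m^2.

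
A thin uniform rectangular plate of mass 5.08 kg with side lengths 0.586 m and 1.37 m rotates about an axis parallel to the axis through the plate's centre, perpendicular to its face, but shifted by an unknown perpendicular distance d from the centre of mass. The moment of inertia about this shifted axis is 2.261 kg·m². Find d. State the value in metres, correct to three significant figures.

About the centre-of-mass axis, I_cm = (1/12)M(a²+b²) = (1/12)(5.08)[(0.586)² + (1.37)²] = 0.93993 kg·m².
Parallel axis theorem: I = I_cm + Md², so Md² = 2.261 − 0.93993 = 1.3211 kg·m².
d = √(1.3211 / 5.08) = 0.50995 m.

0.510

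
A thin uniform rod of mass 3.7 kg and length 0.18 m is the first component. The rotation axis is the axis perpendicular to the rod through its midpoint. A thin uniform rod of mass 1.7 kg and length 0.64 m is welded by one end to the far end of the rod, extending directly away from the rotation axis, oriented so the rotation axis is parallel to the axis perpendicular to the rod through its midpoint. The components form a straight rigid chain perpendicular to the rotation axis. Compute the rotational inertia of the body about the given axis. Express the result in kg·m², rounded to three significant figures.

0.354

Thin rod: I_cm = (1/12)ML² = (1/12)(3.7)(0.18)² = 0.00999 kg·m²; axis through the centre, so I = 0.00999 kg·m².
Thin rod: I_cm = (1/12)ML² = (1/12)(1.7)(0.64)² = 0.058027 kg·m²; centre at d = 0.09 + 0.32 = 0.41 m, so the parallel axis theorem gives I = 0.058027 + (1.7)(0.41)² = 0.3438 kg·m².
Total I = 0.00999 + 0.3438 = 0.35379 kg·m².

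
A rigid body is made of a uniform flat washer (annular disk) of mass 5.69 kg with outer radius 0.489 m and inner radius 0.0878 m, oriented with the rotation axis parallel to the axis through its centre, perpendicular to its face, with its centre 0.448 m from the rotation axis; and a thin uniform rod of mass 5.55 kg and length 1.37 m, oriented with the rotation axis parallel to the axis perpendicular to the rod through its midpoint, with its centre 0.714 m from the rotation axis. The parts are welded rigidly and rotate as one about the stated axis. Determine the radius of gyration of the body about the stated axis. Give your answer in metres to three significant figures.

Annular disk: I_cm = (1/2)M(R²+r²) = (1/2)(5.69)[(0.489)² + (0.0878)²] = 0.70223 kg m²; centre at d = 0.448 m, so I = I_cm + Md² gives I = 0.70223 + (5.69)(0.448)² = 1.8442 kg m².
Thin rod: I_cm = (1/12)ML² = (1/12)(5.55)(1.37)² = 0.86807 kg m²; centre at d = 0.714 m, so I = I_cm + Md² gives I = 0.86807 + (5.55)(0.714)² = 3.6974 kg m².
Total I = 5.5417 kg m²; total mass M = 11.24 kg.
k = √(I/M) = √(5.5417/11.24) = 0.70216 m.

0.702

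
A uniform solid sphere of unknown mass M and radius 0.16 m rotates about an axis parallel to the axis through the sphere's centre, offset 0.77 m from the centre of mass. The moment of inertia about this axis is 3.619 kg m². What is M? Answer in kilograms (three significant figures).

I = I_cm + Md² = (2/5)MR² + Md² = M·[0.4·(0.16)² + (0.77)²] = M·0.60314.
So M = 3.619 / 0.60314 = 6.0003 kg.

6.00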